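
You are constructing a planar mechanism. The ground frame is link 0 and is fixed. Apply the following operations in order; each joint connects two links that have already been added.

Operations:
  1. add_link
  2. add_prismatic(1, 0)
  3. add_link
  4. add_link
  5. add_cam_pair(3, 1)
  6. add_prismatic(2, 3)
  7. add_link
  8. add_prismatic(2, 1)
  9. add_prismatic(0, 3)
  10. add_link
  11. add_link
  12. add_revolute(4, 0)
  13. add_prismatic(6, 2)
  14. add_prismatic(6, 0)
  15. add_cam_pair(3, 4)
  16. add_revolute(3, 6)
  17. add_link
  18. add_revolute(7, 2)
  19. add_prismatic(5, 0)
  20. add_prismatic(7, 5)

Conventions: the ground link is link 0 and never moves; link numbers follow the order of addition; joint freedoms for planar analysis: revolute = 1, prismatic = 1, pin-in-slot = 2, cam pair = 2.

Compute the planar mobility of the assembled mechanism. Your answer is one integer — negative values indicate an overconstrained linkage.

link 0 = ground. State L|J1|J2 = 1|0|0
+link1  2|0|0
P(1,0) f=1→J1  2|1|0
+link2  3|1|0
+link3  4|1|0
C(3,1) f=2→J2  4|1|1
P(2,3) f=1→J1  4|2|1
+link4  5|2|1
P(2,1) f=1→J1  5|3|1
P(0,3) f=1→J1  5|4|1
+link5  6|4|1
+link6  7|4|1
R(4,0) f=1→J1  7|5|1
P(6,2) f=1→J1  7|6|1
P(6,0) f=1→J1  7|7|1
C(3,4) f=2→J2  7|7|2
R(3,6) f=1→J1  7|8|2
+link7  8|8|2
R(7,2) f=1→J1  8|9|2
P(5,0) f=1→J1  8|10|2
P(7,5) f=1→J1  8|11|2
M = 3(8−1)−2·11−2 = 21−22−2 = -3

M = -3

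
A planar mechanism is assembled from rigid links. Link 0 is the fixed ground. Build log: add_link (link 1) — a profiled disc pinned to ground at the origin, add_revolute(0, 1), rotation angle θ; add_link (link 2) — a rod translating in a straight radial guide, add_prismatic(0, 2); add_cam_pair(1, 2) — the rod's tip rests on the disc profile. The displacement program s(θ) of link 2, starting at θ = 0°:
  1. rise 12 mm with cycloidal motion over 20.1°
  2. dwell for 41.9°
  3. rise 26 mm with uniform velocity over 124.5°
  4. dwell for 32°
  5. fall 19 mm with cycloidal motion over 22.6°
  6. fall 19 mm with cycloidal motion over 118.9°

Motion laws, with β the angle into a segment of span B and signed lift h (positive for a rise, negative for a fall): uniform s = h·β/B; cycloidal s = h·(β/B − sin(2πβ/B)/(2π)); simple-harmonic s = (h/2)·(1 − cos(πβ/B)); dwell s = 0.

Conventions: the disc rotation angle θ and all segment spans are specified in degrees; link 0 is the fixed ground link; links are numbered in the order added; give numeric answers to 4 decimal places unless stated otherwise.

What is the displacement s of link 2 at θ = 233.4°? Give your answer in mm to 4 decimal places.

seg 1 [0°–20.1°] cycloidal, h=12: full span → s += 12 → s = 12.0000
seg 2 [20.1°–62°] dwell: s stays 12.0000
seg 3 [62°–186.5°] uniform, h=26: full span → s += 26 → s = 38.0000
seg 4 [186.5°–218.5°] dwell: s stays 38.0000
seg 5 [218.5°–241.1°] cycloidal, h=-19: θ=233.4° here. β=14.9, B=22.6. -19·(0.6593 − sin(2π·0.6593)/(2π)) = -15.0725 → s = 22.9275

22.9275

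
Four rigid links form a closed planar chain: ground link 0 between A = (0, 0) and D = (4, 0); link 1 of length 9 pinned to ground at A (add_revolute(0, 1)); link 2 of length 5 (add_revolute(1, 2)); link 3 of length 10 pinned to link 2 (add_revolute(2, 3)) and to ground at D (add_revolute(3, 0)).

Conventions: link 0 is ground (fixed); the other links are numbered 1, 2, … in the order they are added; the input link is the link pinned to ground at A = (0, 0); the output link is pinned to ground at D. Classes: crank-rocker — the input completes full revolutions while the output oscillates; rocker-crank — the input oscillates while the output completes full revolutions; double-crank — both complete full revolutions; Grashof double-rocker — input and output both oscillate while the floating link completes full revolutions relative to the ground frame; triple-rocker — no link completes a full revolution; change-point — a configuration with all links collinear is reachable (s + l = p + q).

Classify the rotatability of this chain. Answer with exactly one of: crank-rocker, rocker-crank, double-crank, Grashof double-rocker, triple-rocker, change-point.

lengths: ground=4, input=9, coupler=5, output=10
sorted: s=4 (shortest), l=10 (longest), p+q=14
s + l = 14 vs p + q = 14
s + l = p + q → change-point (collinear configuration reachable)

change-point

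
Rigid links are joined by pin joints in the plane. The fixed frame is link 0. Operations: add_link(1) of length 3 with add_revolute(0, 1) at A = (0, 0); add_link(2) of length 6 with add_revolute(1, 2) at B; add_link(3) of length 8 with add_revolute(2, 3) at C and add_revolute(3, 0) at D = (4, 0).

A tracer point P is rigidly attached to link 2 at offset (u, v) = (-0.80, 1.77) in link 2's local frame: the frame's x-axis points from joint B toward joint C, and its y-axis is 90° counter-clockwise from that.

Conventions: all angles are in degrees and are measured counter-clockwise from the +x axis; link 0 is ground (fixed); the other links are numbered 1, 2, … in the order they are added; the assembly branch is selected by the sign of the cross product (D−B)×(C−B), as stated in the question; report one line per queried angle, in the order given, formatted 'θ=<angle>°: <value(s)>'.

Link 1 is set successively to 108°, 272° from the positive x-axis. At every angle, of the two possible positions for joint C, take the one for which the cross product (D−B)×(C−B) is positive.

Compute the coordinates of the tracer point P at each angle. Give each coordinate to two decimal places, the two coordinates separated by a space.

A=(0,0), D=(4.00,0)
θ=108°: B = A + 3.00·(cos108°, sin108°) = (-0.9271, 2.8532)
θ=108°: |BD| = 5.6935
θ=108°: circle(B,6.00) ∩ circle(D,8.00): a=0.3878, h=5.9875
θ=108°:   candidates: C₊=(2.4090,7.8402) cross=34.090; C₋=(-3.5919,-2.5226) cross=-34.090
θ=108°:   branch + wants cross > 0 → take C=(2.4090,7.8402) (cross=34.090)
θ=108°: ex = (C−B)/|BC| = (0.5560,0.8312); ey = (-0.8312,0.5560)
θ=108°: P = B + -0.80·ex + 1.77·ey = (-2.8430,3.1724)
θ=272°: B = A + 3.00·(cos272°, sin272°) = (0.1047, -2.9982)
θ=272°: |BD| = 4.9155
θ=272°: circle(B,6.00) ∩ circle(D,8.00): a=-0.3904, h=5.9873
θ=272°:   candidates: C₊=(-3.8565,1.5084) cross=29.431; C₋=(3.4472,-7.9809) cross=-29.431
θ=272°:   branch + wants cross > 0 → take C=(-3.8565,1.5084) (cross=29.431)
θ=272°: ex = (C−B)/|BC| = (-0.6602,0.7511); ey = (-0.7511,-0.6602)
θ=272°: P = B + -0.80·ex + 1.77·ey = (-0.6966,-4.7676)

θ=108°: -2.84 3.17
θ=272°: -0.70 -4.77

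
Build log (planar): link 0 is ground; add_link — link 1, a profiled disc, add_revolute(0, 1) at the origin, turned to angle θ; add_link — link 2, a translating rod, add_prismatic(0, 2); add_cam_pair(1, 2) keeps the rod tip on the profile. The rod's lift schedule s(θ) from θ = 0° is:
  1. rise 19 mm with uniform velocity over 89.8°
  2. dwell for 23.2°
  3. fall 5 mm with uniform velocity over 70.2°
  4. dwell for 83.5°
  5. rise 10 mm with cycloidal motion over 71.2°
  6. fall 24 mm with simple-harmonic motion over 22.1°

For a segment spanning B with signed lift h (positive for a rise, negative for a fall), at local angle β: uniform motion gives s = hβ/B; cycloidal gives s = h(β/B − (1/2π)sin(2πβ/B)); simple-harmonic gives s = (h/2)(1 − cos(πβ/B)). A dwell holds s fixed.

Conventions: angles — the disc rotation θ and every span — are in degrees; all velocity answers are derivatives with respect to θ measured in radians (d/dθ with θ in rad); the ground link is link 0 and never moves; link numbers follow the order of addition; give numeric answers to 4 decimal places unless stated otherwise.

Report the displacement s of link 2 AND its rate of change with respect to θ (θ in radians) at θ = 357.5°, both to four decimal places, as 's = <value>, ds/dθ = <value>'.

seg 1 [0°–89.8°] uniform, h=19: full span → s += 19 → s = 19.0000
seg 2 [89.8°–113°] dwell: s stays 19.0000
seg 3 [113°–183.2°] uniform, h=-5: full span → s += -5 → s = 14.0000
seg 4 [183.2°–266.7°] dwell: s stays 14.0000
seg 5 [266.7°–337.9°] cycloidal, h=10: full span → s += 10 → s = 24.0000
seg 6 [337.9°–360°] simple-harmonic, h=-24: θ=357.5° here. β=19.6, B=22.1. -24/2·(1 − cos(π·0.8869)) = -23.2502 → s = 0.7498
velocity in seg [337.9°–360°] (simple-harmonic), θ in radians: β = 19.6° = 0.3421 rad, B = 22.1° = 0.3857 rad; ds/dθ = (πh/(2B)) sin(πβ/B) = (π·(-24)/(2·0.3857)) sin(π·0.8869) = -34.007802 mm/rad

s = 0.7498, ds/dθ = -34.0078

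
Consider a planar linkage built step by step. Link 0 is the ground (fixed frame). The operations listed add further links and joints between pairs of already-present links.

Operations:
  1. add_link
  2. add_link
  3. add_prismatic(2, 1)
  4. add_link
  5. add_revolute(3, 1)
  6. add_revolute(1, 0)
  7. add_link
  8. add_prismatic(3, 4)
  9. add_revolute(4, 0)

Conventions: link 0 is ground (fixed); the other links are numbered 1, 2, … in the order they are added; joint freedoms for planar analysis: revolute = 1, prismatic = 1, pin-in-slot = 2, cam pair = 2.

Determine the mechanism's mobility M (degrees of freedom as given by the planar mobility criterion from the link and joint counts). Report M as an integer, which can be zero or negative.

L=1 J1=0 J2=0
add link → L=2 J1=0 J2=0
add link → L=3 J1=0 J2=0
P@2,1 dof=1 J1 → L=3 J1=1 J2=0
add link → L=4 J1=1 J2=0
R@3,1 dof=1 J1 → L=4 J1=2 J2=0
R@1,0 dof=1 J1 → L=4 J1=3 J2=0
add link → L=5 J1=3 J2=0
P@3,4 dof=1 J1 → L=5 J1=4 J2=0
R@4,0 dof=1 J1 → L=5 J1=5 J2=0
M=3(L−1)−2J1−J2=3·4−2·5−0=2

M = 2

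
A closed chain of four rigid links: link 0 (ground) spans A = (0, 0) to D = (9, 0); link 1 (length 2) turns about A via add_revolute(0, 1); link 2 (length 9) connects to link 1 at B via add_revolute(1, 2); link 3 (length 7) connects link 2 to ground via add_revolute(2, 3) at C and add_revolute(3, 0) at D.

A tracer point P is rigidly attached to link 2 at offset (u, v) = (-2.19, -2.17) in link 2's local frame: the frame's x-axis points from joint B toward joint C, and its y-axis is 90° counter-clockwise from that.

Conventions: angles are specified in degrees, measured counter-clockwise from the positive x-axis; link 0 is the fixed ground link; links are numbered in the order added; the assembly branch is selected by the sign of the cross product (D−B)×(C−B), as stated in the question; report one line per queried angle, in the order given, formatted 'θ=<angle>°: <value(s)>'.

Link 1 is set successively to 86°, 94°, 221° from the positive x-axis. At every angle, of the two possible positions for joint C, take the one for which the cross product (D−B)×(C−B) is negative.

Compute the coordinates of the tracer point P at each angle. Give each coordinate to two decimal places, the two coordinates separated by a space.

A=(0,0), D=(9.00,0)
θ=86°: B = A + 2.00·(cos86°, sin86°) = (0.1395, 1.9951)
θ=86°: |BD| = 9.0823
θ=86°: circle(B,9.00) ∩ circle(D,7.00): a=6.3028, h=6.4245
θ=86°:   candidates: C₊=(7.6997,6.8782) cross=58.350; C₋=(4.8771,-5.6570) cross=-58.350
θ=86°:   branch - wants cross < 0 → take C=(4.8771,-5.6570) (cross=-58.350)
θ=86°: ex = (C−B)/|BC| = (0.5264,-0.8502); ey = (0.8502,0.5264)
θ=86°: P = B + -2.19·ex + -2.17·ey = (-2.8583,2.7149)
θ=94°: B = A + 2.00·(cos94°, sin94°) = (-0.1395, 1.9951)
θ=94°: |BD| = 9.3547
θ=94°: circle(B,9.00) ∩ circle(D,7.00): a=6.3877, h=6.3401
θ=94°:   candidates: C₊=(7.4534,6.8270) cross=59.310; C₋=(4.7491,-5.5614) cross=-59.310
θ=94°:   branch - wants cross < 0 → take C=(4.7491,-5.5614) (cross=-59.310)
θ=94°: ex = (C−B)/|BC| = (0.5432,-0.8396); ey = (0.8396,0.5432)
θ=94°: P = B + -2.19·ex + -2.17·ey = (-3.1510,2.6552)
θ=221°: B = A + 2.00·(cos221°, sin221°) = (-1.5094, -1.3121)
θ=221°: |BD| = 10.5910
θ=221°: circle(B,9.00) ∩ circle(D,7.00): a=6.8062, h=5.8886
θ=221°:   candidates: C₊=(4.5148,5.3743) cross=62.366; C₋=(5.9739,-6.3121) cross=-62.366
θ=221°:   branch - wants cross < 0 → take C=(5.9739,-6.3121) (cross=-62.366)
θ=221°: ex = (C−B)/|BC| = (0.8315,-0.5556); ey = (0.5556,0.8315)
θ=221°: P = B + -2.19·ex + -2.17·ey = (-4.5359,-1.8998)

θ=86°: -2.86 2.71
θ=94°: -3.15 2.66
θ=221°: -4.54 -1.90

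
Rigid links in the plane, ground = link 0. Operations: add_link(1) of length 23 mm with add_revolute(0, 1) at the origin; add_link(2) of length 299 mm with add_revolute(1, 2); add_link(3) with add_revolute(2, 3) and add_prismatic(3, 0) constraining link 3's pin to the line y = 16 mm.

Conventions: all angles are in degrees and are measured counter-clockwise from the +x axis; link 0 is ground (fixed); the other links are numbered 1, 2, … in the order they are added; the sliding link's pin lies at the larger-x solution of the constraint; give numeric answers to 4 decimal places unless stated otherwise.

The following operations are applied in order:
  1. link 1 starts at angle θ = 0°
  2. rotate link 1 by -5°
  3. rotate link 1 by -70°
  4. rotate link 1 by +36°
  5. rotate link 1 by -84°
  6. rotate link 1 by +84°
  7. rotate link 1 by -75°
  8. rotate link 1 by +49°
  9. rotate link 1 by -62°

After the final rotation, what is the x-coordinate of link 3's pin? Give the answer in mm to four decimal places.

geometry: r = 23 mm, L = 299 mm, e = 16 mm; θ starts at 0°
rotate link 1 by -5°: θ ← 0° -5° = -5°
rotate link 1 by -70°: θ ← -5° -70° = -75°
rotate link 1 by +36°: θ ← -75° +36° = -39°
rotate link 1 by -84°: θ ← -39° -84° = -123°
rotate link 1 by +84°: θ ← -123° +84° = -39°
rotate link 1 by -75°: θ ← -39° -75° = -114°
rotate link 1 by +49°: θ ← -114° +49° = -65°
rotate link 1 by -62°: θ ← -65° -62° = -127°
crank pin P = (r cos θ, r sin θ) = (-13.841746, -18.368617)
h = r sin θ − e = -18.368617 − 16 = -34.368617
x = r cos θ + √(L² − h²) = -13.841746 + 297.018178 = 283.176433

283.1764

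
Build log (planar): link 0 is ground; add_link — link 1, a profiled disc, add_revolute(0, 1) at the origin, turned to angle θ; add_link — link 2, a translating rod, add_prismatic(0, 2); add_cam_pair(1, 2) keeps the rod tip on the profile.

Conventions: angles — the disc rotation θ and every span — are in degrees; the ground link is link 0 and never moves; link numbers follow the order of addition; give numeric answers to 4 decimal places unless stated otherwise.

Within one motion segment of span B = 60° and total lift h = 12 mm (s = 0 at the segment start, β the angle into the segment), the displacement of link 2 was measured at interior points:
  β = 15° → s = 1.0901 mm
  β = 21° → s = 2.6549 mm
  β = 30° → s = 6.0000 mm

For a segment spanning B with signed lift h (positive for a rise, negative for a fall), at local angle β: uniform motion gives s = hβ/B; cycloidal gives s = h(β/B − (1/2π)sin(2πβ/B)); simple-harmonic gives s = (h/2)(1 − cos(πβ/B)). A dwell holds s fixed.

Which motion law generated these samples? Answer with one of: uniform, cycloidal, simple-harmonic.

candidates at β/B = r: uniform s = h·r (linear in β); cycloidal s = h·(r − sin(2πr)/(2π)); simple-harmonic s = (h/2)(1 − cos(πr))
β=15°: printed 1.0901 | uniform 3.0000, cycloidal 1.0901, simple-harmonic 1.7574
β=21°: printed 2.6549 | uniform 4.2000, cycloidal 2.6549, simple-harmonic 3.2761
β=30°: printed 6.0000 | uniform 6.0000, cycloidal 6.0000, simple-harmonic 6.0000
only one law matches every sample → cycloidal

cycloidal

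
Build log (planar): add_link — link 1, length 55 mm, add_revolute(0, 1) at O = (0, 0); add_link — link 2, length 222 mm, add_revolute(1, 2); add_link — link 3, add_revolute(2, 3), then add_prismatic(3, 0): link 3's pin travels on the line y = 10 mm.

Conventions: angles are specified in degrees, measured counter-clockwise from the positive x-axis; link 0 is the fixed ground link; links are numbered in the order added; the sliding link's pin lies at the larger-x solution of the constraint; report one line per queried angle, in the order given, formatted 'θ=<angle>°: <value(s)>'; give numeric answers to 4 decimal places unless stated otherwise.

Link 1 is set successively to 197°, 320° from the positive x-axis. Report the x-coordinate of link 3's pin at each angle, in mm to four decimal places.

geometry: r = 55 mm, L = 222 mm, e = 10 mm
θ=197°: crank pin P = (r cos θ, r sin θ) = (-52.596762, -16.080444)
θ=197°: h = r sin θ − e = -16.080444 − 10 = -26.080444
θ=197°: x = r cos θ + √(L² − h²) = -52.596762 + 220.462719 = 167.865957
θ=320°: crank pin P = (r cos θ, r sin θ) = (42.132444, -35.353319)
θ=320°: h = r sin θ − e = -35.353319 − 10 = -45.353319
θ=320°: x = r cos θ + √(L² − h²) = 42.132444 + 217.317916 = 259.450360

θ=197°: 167.8660
θ=320°: 259.4504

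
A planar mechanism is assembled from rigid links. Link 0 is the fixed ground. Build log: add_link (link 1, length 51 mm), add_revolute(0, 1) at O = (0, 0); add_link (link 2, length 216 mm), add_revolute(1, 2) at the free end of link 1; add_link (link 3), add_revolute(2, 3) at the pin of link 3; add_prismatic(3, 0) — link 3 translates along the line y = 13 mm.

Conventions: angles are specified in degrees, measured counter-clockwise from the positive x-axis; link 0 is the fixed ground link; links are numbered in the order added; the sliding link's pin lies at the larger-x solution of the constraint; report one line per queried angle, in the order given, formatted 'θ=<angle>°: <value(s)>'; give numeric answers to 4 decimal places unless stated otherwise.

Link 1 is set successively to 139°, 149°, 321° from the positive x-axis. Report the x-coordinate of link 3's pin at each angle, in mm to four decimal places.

geometry: r = 51 mm, L = 216 mm, e = 13 mm
θ=139°: crank pin P = (r cos θ, r sin θ) = (-38.490189, 33.459010)
θ=139°: h = r sin θ − e = 33.459010 − 13 = 20.459010
θ=139°: x = r cos θ + √(L² − h²) = -38.490189 + 215.028902 = 176.538714
θ=149°: crank pin P = (r cos θ, r sin θ) = (-43.715532, 26.266942)
θ=149°: h = r sin θ − e = 26.266942 − 13 = 13.266942
θ=149°: x = r cos θ + √(L² − h²) = -43.715532 + 215.592180 = 171.876648
θ=321°: crank pin P = (r cos θ, r sin θ) = (39.634444, -32.095340)
θ=321°: h = r sin θ − e = -32.095340 − 13 = -45.095340
θ=321°: x = r cos θ + √(L² − h²) = 39.634444 + 211.240172 = 250.874616

θ=139°: 176.5387
θ=149°: 171.8766
θ=321°: 250.8746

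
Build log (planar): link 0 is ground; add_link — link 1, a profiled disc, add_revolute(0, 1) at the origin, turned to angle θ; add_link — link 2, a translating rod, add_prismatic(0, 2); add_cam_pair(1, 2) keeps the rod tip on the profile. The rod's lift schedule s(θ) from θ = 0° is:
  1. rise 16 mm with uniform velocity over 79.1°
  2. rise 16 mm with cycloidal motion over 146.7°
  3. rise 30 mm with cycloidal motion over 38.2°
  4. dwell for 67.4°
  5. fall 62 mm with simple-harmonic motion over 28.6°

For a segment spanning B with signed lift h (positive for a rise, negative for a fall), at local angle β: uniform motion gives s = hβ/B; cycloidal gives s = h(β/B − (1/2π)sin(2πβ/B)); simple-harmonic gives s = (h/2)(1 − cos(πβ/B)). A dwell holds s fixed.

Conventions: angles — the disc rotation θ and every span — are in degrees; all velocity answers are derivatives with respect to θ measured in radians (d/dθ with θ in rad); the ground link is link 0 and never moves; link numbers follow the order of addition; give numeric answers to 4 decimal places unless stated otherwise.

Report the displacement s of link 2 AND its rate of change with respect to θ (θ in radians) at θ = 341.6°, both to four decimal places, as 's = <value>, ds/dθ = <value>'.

seg 1 [0°–79.1°] uniform, h=16: full span → s += 16 → s = 16.0000
seg 2 [79.1°–225.8°] cycloidal, h=16: full span → s += 16 → s = 32.0000
seg 3 [225.8°–264°] cycloidal, h=30: full span → s += 30 → s = 62.0000
seg 4 [264°–331.4°] dwell: s stays 62.0000
seg 5 [331.4°–360°] simple-harmonic, h=-62: θ=341.6° here. β=10.2, B=28.6. -62/2·(1 − cos(π·0.3566)) = -17.5058 → s = 44.4942
velocity in seg [331.4°–360°] (simple-harmonic), θ in radians: β = 10.2° = 0.1780 rad, B = 28.6° = 0.4992 rad; ds/dθ = (πh/(2B)) sin(πβ/B) = (π·(-62)/(2·0.4992)) sin(π·0.3566) = -175.650381 mm/rad

s = 44.4942, ds/dθ = -175.6504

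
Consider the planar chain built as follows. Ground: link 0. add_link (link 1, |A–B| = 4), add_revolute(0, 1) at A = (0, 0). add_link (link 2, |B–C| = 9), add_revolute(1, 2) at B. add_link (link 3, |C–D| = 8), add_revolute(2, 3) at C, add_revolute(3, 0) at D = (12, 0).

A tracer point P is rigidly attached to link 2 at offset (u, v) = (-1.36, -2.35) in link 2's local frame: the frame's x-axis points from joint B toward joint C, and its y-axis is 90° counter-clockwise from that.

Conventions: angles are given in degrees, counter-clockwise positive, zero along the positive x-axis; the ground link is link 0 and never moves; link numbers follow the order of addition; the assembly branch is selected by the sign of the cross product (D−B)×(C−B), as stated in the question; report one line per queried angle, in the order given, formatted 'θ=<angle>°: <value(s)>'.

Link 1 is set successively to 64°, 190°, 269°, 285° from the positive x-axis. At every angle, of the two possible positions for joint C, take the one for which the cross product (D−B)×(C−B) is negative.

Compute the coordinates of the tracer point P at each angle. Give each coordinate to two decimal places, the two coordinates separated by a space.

A=(0,0), D=(12.00,0)
θ=64°: B = A + 4.00·(cos64°, sin64°) = (1.7535, 3.5952)
θ=64°: |BD| = 10.8589
θ=64°: circle(B,9.00) ∩ circle(D,8.00): a=6.2122, h=6.5122
θ=64°:   candidates: C₊=(9.7714,7.6833) cross=70.715; C₋=(5.4593,-4.6065) cross=-70.715
θ=64°:   branch - wants cross < 0 → take C=(5.4593,-4.6065) (cross=-70.715)
θ=64°: ex = (C−B)/|BC| = (0.4118,-0.9113); ey = (0.9113,0.4118)
θ=64°: P = B + -1.36·ex + -2.35·ey = (-0.9480,3.8669)
θ=190°: B = A + 4.00·(cos190°, sin190°) = (-3.9392, -0.6946)
θ=190°: |BD| = 15.9544
θ=190°: circle(B,9.00) ∩ circle(D,8.00): a=8.5099, h=2.9293
θ=190°:   candidates: C₊=(4.4351,2.6024) cross=46.735; C₋=(4.6902,-3.2506) cross=-46.735
θ=190°:   branch - wants cross < 0 → take C=(4.6902,-3.2506) (cross=-46.735)
θ=190°: ex = (C−B)/|BC| = (0.9588,-0.2840); ey = (0.2840,0.9588)
θ=190°: P = B + -1.36·ex + -2.35·ey = (-5.9106,-2.5616)
θ=269°: B = A + 4.00·(cos269°, sin269°) = (-0.0698, -3.9994)
θ=269°: |BD| = 12.7152
θ=269°: circle(B,9.00) ∩ circle(D,8.00): a=7.0261, h=5.6244
θ=269°:   candidates: C₊=(4.8306,3.5495) cross=71.516; C₋=(8.3688,-7.1284) cross=-71.516
θ=269°:   branch - wants cross < 0 → take C=(8.3688,-7.1284) (cross=-71.516)
θ=269°: ex = (C−B)/|BC| = (0.9376,-0.3477); ey = (0.3477,0.9376)
θ=269°: P = B + -1.36·ex + -2.35·ey = (-2.1620,-5.7300)
θ=285°: B = A + 4.00·(cos285°, sin285°) = (1.0353, -3.8637)
θ=285°: |BD| = 11.6255
θ=285°: circle(B,9.00) ∩ circle(D,8.00): a=6.5439, h=6.1788
θ=285°:   candidates: C₊=(5.1537,4.1387) cross=71.831; C₋=(9.2607,-7.5164) cross=-71.831
θ=285°:   branch - wants cross < 0 → take C=(9.2607,-7.5164) (cross=-71.831)
θ=285°: ex = (C−B)/|BC| = (0.9139,-0.4059); ey = (0.4059,0.9139)
θ=285°: P = B + -1.36·ex + -2.35·ey = (-1.1614,-5.4595)

θ=64°: -0.95 3.87
θ=190°: -5.91 -2.56
θ=269°: -2.16 -5.73
θ=285°: -1.16 -5.46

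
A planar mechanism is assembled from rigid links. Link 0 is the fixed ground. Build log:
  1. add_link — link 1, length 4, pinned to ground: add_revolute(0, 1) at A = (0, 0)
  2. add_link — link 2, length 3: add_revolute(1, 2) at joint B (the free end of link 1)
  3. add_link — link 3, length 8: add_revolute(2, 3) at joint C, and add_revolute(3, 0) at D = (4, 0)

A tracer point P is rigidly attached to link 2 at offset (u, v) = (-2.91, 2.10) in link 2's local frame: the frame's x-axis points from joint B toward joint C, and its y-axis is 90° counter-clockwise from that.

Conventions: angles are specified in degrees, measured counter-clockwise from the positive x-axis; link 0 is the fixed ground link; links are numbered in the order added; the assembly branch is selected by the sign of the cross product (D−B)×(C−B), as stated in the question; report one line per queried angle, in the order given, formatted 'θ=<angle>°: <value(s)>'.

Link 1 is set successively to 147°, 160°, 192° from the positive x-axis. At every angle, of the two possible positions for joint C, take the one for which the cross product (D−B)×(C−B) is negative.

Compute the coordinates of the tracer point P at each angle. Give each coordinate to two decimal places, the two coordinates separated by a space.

A=(0,0), D=(4.00,0)
θ=147°: B = A + 4.00·(cos147°, sin147°) = (-3.3547, 2.1786)
θ=147°: |BD| = 7.6706
θ=147°: circle(B,3.00) ∩ circle(D,8.00): a=0.2501, h=2.9896
θ=147°:   candidates: C₊=(-2.2658,4.9740) cross=22.932; C₋=(-3.9639,-0.7589) cross=-22.932
θ=147°:   branch - wants cross < 0 → take C=(-3.9639,-0.7589) (cross=-22.932)
θ=147°: ex = (C−B)/|BC| = (-0.2031,-0.9792); ey = (0.9792,-0.2031)
θ=147°: P = B + -2.91·ex + 2.10·ey = (-0.7075,4.6015)
θ=160°: B = A + 4.00·(cos160°, sin160°) = (-3.7588, 1.3681)
θ=160°: |BD| = 7.8785
θ=160°: circle(B,3.00) ∩ circle(D,8.00): a=0.4487, h=2.9663
θ=160°:   candidates: C₊=(-2.8018,4.2114) cross=23.370; C₋=(-3.8320,-1.6310) cross=-23.370
θ=160°:   branch - wants cross < 0 → take C=(-3.8320,-1.6310) (cross=-23.370)
θ=160°: ex = (C−B)/|BC| = (-0.0244,-0.9997); ey = (0.9997,-0.0244)
θ=160°: P = B + -2.91·ex + 2.10·ey = (-1.5884,4.2260)
θ=192°: B = A + 4.00·(cos192°, sin192°) = (-3.9126, -0.8316)
θ=192°: |BD| = 7.9562
θ=192°: circle(B,3.00) ∩ circle(D,8.00): a=0.5217, h=2.9543
θ=192°:   candidates: C₊=(-3.7026,2.1610) cross=23.505; C₋=(-3.0850,-3.7152) cross=-23.505
θ=192°:   branch - wants cross < 0 → take C=(-3.0850,-3.7152) (cross=-23.505)
θ=192°: ex = (C−B)/|BC| = (0.2759,-0.9612); ey = (0.9612,0.2759)
θ=192°: P = B + -2.91·ex + 2.10·ey = (-2.6969,2.5448)

θ=147°: -0.71 4.60
θ=160°: -1.59 4.23
θ=192°: -2.70 2.54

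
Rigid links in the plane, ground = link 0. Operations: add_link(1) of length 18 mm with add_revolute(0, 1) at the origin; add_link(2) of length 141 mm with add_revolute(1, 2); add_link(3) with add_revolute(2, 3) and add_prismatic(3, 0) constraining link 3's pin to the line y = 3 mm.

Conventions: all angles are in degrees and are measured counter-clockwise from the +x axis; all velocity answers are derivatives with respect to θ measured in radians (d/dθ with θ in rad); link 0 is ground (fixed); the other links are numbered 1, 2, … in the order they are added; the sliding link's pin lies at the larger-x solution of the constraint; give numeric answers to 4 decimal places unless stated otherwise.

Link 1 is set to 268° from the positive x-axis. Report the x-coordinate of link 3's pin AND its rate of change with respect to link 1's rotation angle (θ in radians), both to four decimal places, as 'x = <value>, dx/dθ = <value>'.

geometry: r = 18 mm, L = 141 mm, e = 3 mm
crank pin P = (r cos θ, r sin θ) = (-0.628191, -17.989035)
h = r sin θ − e = -17.989035 − 3 = -20.989035
x = r cos θ + √(L² − h²) = -0.628191 + 139.429052 = 138.800861
dx/dθ = −r sin θ − h·r cos θ/√(L² − h²) (θ in radians; h = -20.989035) = 17.894470

x = 138.8009, dx/dθ = 17.8945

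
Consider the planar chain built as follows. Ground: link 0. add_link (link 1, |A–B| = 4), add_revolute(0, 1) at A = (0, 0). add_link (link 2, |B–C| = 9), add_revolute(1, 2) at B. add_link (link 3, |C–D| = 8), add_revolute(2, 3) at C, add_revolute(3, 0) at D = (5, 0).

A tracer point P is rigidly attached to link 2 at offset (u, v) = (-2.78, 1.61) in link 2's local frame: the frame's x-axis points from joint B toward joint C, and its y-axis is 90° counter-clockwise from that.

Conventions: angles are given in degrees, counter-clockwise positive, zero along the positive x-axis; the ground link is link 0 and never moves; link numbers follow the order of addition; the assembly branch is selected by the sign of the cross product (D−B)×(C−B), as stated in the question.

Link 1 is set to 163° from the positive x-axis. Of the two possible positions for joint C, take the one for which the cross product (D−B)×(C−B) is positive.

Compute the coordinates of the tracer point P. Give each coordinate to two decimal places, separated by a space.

A=(0,0), D=(5.00,0)
B = A + 4.00·(cos163°, sin163°) = (-3.8252, 1.1695)
|BD| = 8.9024
circle(B,9.00) ∩ circle(D,8.00): a=5.4060, h=7.1955
  candidates: C₊=(2.4792,7.5925) cross=64.057; C₋=(0.5887,-6.6738) cross=-64.057
  branch + wants cross > 0 → take C=(2.4792,7.5925) (cross=64.057)
ex = (C−B)/|BC| = (0.7005,0.7137); ey = (-0.7137,0.7005)
P = B + -2.78·ex + 1.61·ey = (-6.9216,0.3133)

-6.92 0.31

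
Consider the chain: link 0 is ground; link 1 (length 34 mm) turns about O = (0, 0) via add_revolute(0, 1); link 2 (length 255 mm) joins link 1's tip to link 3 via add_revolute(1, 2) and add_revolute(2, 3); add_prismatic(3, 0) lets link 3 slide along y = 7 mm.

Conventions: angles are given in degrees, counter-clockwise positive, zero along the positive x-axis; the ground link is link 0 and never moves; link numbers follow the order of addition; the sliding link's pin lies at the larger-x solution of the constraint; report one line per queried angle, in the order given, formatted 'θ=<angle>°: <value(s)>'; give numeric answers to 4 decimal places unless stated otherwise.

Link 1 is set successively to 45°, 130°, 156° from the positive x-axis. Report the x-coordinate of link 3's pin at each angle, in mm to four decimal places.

geometry: r = 34 mm, L = 255 mm, e = 7 mm
θ=45°: crank pin P = (r cos θ, r sin θ) = (24.041631, 24.041631)
θ=45°: h = r sin θ − e = 24.041631 − 7 = 17.041631
θ=45°: x = r cos θ + √(L² − h²) = 24.041631 + 254.429917 = 278.471548
θ=130°: crank pin P = (r cos θ, r sin θ) = (-21.854779, 26.045511)
θ=130°: h = r sin θ − e = 26.045511 − 7 = 19.045511
θ=130°: x = r cos θ + √(L² − h²) = -21.854779 + 254.287767 = 232.432988
θ=156°: crank pin P = (r cos θ, r sin θ) = (-31.060546, 13.829046)
θ=156°: h = r sin θ − e = 13.829046 − 7 = 6.829046
θ=156°: x = r cos θ + √(L² − h²) = -31.060546 + 254.908541 = 223.847995

θ=45°: 278.4715
θ=130°: 232.4330
θ=156°: 223.8480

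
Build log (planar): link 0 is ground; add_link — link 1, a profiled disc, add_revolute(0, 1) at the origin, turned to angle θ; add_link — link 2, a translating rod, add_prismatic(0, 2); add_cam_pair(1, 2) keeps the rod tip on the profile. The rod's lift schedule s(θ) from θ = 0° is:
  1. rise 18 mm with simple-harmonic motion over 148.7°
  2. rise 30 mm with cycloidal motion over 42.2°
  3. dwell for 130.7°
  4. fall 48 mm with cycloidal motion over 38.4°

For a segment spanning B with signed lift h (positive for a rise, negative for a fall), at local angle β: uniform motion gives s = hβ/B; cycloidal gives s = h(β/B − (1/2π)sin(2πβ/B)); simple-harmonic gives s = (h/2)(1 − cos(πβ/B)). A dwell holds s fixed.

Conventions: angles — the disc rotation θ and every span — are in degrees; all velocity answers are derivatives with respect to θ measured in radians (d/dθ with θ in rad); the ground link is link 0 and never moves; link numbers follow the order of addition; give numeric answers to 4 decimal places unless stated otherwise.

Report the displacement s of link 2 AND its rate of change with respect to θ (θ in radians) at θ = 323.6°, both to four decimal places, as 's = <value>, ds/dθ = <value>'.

seg 1 [0°–148.7°] simple-harmonic, h=18: full span → s += 18 → s = 18.0000
seg 2 [148.7°–190.9°] cycloidal, h=30: full span → s += 30 → s = 48.0000
seg 3 [190.9°–321.6°] dwell: s stays 48.0000
seg 4 [321.6°–360°] cycloidal, h=-48: θ=323.6° here. β=2, B=38.4. -48·(0.0521 − sin(2π·0.0521)/(2π)) = -0.0444 → s = 47.9556
velocity in seg [321.6°–360°] (cycloidal), θ in radians: β = 2° = 0.0349 rad, B = 38.4° = 0.6702 rad; ds/dθ = (h/B)(1 − cos(2πβ/B)) = ((-48)/0.6702)(1 − cos(2π·0.0521)) = -3.800849 mm/rad

s = 47.9556, ds/dθ = -3.8008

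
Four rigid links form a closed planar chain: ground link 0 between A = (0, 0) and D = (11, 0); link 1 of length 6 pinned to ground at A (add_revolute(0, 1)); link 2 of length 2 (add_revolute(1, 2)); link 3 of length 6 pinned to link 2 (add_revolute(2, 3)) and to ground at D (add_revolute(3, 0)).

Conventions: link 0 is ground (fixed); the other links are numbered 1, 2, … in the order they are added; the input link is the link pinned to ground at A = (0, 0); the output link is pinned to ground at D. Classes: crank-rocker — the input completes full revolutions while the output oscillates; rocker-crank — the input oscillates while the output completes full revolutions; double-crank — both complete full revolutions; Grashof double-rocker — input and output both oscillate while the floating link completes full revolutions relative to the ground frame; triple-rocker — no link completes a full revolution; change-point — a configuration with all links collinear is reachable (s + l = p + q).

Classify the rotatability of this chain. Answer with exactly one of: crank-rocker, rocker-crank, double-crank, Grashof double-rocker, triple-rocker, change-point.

lengths: ground=11, input=6, coupler=2, output=6
sorted: s=2 (shortest), l=11 (longest), p+q=12
s + l = 13 vs p + q = 12
s + l > p + q → non-Grashof → no link fully rotates → triple-rocker

triple-rocker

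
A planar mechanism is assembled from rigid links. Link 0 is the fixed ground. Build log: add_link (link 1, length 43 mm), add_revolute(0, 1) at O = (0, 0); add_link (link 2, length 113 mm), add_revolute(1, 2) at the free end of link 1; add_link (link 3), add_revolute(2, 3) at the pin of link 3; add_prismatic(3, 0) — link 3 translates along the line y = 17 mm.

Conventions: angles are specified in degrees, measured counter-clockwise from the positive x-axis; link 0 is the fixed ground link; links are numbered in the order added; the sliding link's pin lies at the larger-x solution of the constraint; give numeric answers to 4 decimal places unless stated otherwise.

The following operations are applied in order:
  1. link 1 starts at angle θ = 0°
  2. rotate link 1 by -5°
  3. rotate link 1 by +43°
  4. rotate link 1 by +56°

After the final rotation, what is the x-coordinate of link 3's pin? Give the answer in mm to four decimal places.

geometry: r = 43 mm, L = 113 mm, e = 17 mm; θ starts at 0°
rotate link 1 by -5°: θ ← 0° -5° = -5°
rotate link 1 by +43°: θ ← -5° +43° = 38°
rotate link 1 by +56°: θ ← 38° +56° = 94°
crank pin P = (r cos θ, r sin θ) = (-2.999528, 42.895254)
h = r sin θ − e = 42.895254 − 17 = 25.895254
x = r cos θ + √(L² − h²) = -2.999528 + 109.992890 = 106.993361

106.9934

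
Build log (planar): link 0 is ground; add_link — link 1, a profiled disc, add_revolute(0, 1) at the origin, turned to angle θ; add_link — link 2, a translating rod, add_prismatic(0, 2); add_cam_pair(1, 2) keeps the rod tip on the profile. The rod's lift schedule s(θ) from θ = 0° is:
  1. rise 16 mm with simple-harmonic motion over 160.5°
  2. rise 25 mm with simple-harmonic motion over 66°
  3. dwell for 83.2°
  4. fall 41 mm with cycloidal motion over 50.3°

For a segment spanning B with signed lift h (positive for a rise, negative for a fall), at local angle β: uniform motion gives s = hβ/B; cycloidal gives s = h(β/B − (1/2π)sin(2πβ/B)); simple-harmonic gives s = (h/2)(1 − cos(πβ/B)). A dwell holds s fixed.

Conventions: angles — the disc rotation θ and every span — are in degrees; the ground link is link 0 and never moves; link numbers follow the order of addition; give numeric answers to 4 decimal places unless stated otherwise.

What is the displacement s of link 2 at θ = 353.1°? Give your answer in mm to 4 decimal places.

seg 1 [0°–160.5°] simple-harmonic, h=16: full span → s += 16 → s = 16.0000
seg 2 [160.5°–226.5°] simple-harmonic, h=25: full span → s += 25 → s = 41.0000
seg 3 [226.5°–309.7°] dwell: s stays 41.0000
seg 4 [309.7°–360°] cycloidal, h=-41: θ=353.1° here. β=43.4, B=50.3. -41·(0.8628 − sin(2π·0.8628)/(2π)) = -40.3291 → s = 0.6709

0.6709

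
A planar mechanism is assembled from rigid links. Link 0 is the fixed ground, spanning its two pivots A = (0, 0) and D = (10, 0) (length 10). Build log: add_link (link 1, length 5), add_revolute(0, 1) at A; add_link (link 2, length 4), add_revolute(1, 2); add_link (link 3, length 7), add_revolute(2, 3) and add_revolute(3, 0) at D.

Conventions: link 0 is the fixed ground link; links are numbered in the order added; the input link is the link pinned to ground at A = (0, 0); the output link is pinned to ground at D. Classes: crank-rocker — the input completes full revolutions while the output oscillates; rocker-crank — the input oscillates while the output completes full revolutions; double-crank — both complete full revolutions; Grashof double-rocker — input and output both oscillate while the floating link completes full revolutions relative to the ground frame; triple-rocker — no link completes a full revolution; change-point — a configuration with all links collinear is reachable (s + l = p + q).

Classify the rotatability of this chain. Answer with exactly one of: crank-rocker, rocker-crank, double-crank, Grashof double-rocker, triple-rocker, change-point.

lengths: ground=10, input=5, coupler=4, output=7
sorted: s=4 (shortest), l=10 (longest), p+q=12
s + l = 14 vs p + q = 12
s + l > p + q → non-Grashof → no link fully rotates → triple-rocker

triple-rocker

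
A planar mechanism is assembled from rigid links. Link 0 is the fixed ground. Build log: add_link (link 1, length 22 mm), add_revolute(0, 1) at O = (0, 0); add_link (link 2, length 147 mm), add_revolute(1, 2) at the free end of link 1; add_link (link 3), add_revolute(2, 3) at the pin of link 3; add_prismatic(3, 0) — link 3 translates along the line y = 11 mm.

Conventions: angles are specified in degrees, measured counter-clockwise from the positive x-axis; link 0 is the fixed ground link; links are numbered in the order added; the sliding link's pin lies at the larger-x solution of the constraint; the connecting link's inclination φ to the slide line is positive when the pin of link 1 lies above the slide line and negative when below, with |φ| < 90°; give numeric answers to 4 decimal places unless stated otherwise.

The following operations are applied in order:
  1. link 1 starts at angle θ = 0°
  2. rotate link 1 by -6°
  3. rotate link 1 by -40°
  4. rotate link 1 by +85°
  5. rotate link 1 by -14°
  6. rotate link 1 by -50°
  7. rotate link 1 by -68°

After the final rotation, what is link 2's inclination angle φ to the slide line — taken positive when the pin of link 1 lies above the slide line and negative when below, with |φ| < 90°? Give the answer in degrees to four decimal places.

geometry: r = 22 mm, L = 147 mm, e = 11 mm; θ starts at 0°
rotate link 1 by -6°: θ ← 0° -6° = -6°
rotate link 1 by -40°: θ ← -6° -40° = -46°
rotate link 1 by +85°: θ ← -46° +85° = 39°
rotate link 1 by -14°: θ ← 39° -14° = 25°
rotate link 1 by -50°: θ ← 25° -50° = -25°
rotate link 1 by -68°: θ ← -25° -68° = -93°
h = r sin θ − e = -21.969850 − 11 = -32.969850
sin φ = h / L = -32.969850 / 147 = -0.22428469
φ = arcsin(-0.22428469) = -12.960819°

-12.9608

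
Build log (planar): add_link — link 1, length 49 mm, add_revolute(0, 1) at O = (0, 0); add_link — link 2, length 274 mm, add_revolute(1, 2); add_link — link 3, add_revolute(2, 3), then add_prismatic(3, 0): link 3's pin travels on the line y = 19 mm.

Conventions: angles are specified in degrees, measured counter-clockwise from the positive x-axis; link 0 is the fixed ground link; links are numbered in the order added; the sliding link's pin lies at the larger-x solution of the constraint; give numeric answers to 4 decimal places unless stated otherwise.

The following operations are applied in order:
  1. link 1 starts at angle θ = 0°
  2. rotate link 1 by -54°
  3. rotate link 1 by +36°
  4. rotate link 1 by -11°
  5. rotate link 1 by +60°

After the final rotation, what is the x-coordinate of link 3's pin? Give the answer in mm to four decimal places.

geometry: r = 49 mm, L = 274 mm, e = 19 mm; θ starts at 0°
rotate link 1 by -54°: θ ← 0° -54° = -54°
rotate link 1 by +36°: θ ← -54° +36° = -18°
rotate link 1 by -11°: θ ← -18° -11° = -29°
rotate link 1 by +60°: θ ← -29° +60° = 31°
crank pin P = (r cos θ, r sin θ) = (42.001198, 25.236866)
h = r sin θ − e = 25.236866 − 19 = 6.236866
x = r cos θ + √(L² − h²) = 42.001198 + 273.929008 = 315.930206

315.9302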